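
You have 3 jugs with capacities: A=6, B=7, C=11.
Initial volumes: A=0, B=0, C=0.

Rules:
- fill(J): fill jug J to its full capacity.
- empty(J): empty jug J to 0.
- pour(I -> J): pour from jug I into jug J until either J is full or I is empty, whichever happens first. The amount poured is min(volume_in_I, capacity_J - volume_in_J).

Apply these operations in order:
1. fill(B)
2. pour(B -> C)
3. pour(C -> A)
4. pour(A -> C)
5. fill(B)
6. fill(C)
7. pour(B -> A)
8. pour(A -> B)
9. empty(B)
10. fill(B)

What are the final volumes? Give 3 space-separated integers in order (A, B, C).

Answer: 0 7 11

Derivation:
Step 1: fill(B) -> (A=0 B=7 C=0)
Step 2: pour(B -> C) -> (A=0 B=0 C=7)
Step 3: pour(C -> A) -> (A=6 B=0 C=1)
Step 4: pour(A -> C) -> (A=0 B=0 C=7)
Step 5: fill(B) -> (A=0 B=7 C=7)
Step 6: fill(C) -> (A=0 B=7 C=11)
Step 7: pour(B -> A) -> (A=6 B=1 C=11)
Step 8: pour(A -> B) -> (A=0 B=7 C=11)
Step 9: empty(B) -> (A=0 B=0 C=11)
Step 10: fill(B) -> (A=0 B=7 C=11)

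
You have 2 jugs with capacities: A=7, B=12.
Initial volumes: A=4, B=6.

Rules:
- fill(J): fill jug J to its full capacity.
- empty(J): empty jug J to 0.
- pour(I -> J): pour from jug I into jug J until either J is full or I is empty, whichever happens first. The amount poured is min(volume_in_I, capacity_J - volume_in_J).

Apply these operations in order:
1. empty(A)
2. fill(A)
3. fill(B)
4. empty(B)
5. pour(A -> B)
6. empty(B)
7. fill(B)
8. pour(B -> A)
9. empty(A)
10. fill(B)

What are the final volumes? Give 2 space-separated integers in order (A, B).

Answer: 0 12

Derivation:
Step 1: empty(A) -> (A=0 B=6)
Step 2: fill(A) -> (A=7 B=6)
Step 3: fill(B) -> (A=7 B=12)
Step 4: empty(B) -> (A=7 B=0)
Step 5: pour(A -> B) -> (A=0 B=7)
Step 6: empty(B) -> (A=0 B=0)
Step 7: fill(B) -> (A=0 B=12)
Step 8: pour(B -> A) -> (A=7 B=5)
Step 9: empty(A) -> (A=0 B=5)
Step 10: fill(B) -> (A=0 B=12)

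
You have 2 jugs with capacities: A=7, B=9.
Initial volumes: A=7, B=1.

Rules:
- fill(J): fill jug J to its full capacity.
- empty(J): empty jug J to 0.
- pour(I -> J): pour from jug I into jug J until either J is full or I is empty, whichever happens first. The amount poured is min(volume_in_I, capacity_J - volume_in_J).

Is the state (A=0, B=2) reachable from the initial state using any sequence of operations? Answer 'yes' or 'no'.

Answer: yes

Derivation:
BFS from (A=7, B=1):
  1. empty(A) -> (A=0 B=1)
  2. fill(B) -> (A=0 B=9)
  3. pour(B -> A) -> (A=7 B=2)
  4. empty(A) -> (A=0 B=2)
Target reached → yes.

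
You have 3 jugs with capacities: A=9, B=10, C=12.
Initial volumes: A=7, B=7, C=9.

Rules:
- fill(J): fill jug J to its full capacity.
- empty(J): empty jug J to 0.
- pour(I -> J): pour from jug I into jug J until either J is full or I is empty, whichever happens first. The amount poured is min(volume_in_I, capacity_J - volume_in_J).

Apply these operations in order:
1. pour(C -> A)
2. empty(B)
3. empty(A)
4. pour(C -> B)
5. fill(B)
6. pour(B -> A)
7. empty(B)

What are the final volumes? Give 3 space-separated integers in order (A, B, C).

Answer: 9 0 0

Derivation:
Step 1: pour(C -> A) -> (A=9 B=7 C=7)
Step 2: empty(B) -> (A=9 B=0 C=7)
Step 3: empty(A) -> (A=0 B=0 C=7)
Step 4: pour(C -> B) -> (A=0 B=7 C=0)
Step 5: fill(B) -> (A=0 B=10 C=0)
Step 6: pour(B -> A) -> (A=9 B=1 C=0)
Step 7: empty(B) -> (A=9 B=0 C=0)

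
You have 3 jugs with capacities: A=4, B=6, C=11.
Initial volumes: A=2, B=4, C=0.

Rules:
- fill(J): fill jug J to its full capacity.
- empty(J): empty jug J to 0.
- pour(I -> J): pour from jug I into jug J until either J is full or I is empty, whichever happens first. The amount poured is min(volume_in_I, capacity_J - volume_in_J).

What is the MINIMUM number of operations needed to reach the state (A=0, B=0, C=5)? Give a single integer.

Answer: 5

Derivation:
BFS from (A=2, B=4, C=0). One shortest path:
  1. empty(A) -> (A=0 B=4 C=0)
  2. empty(B) -> (A=0 B=0 C=0)
  3. fill(C) -> (A=0 B=0 C=11)
  4. pour(C -> B) -> (A=0 B=6 C=5)
  5. empty(B) -> (A=0 B=0 C=5)
Reached target in 5 moves.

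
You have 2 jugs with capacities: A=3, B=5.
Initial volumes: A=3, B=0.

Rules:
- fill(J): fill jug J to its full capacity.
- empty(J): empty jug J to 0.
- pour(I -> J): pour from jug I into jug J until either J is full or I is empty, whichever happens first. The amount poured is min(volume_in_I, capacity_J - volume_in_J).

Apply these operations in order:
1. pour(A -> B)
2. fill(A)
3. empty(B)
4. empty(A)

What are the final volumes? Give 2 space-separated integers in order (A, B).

Answer: 0 0

Derivation:
Step 1: pour(A -> B) -> (A=0 B=3)
Step 2: fill(A) -> (A=3 B=3)
Step 3: empty(B) -> (A=3 B=0)
Step 4: empty(A) -> (A=0 B=0)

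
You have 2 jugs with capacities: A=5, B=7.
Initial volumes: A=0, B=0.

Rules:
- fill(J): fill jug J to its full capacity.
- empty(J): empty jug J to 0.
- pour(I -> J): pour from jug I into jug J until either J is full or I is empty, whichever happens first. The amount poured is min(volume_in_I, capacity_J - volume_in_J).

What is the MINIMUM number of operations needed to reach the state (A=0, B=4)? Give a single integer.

Answer: 7

Derivation:
BFS from (A=0, B=0). One shortest path:
  1. fill(B) -> (A=0 B=7)
  2. pour(B -> A) -> (A=5 B=2)
  3. empty(A) -> (A=0 B=2)
  4. pour(B -> A) -> (A=2 B=0)
  5. fill(B) -> (A=2 B=7)
  6. pour(B -> A) -> (A=5 B=4)
  7. empty(A) -> (A=0 B=4)
Reached target in 7 moves.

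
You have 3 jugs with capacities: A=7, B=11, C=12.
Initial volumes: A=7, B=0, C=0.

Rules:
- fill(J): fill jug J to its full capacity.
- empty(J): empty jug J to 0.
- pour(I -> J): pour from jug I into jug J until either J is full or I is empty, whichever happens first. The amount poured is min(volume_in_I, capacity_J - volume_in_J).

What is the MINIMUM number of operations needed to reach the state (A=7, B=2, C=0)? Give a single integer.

BFS from (A=7, B=0, C=0). One shortest path:
  1. pour(A -> B) -> (A=0 B=7 C=0)
  2. fill(A) -> (A=7 B=7 C=0)
  3. pour(A -> C) -> (A=0 B=7 C=7)
  4. fill(A) -> (A=7 B=7 C=7)
  5. pour(B -> C) -> (A=7 B=2 C=12)
  6. empty(C) -> (A=7 B=2 C=0)
Reached target in 6 moves.

Answer: 6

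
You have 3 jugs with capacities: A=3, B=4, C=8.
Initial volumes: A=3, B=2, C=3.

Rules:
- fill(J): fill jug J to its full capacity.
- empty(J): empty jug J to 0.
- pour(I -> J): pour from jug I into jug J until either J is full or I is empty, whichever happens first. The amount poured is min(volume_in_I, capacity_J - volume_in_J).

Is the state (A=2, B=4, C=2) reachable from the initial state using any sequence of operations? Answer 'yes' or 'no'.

BFS from (A=3, B=2, C=3):
  1. pour(A -> C) -> (A=0 B=2 C=6)
  2. pour(B -> A) -> (A=2 B=0 C=6)
  3. pour(C -> B) -> (A=2 B=4 C=2)
Target reached → yes.

Answer: yes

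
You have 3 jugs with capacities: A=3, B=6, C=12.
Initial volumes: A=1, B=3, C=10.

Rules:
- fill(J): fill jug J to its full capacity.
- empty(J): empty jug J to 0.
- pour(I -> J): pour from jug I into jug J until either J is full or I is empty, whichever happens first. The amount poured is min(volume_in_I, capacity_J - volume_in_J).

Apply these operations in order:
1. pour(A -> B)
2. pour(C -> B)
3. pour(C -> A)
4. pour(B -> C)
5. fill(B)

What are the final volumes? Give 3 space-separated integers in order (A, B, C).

Answer: 3 6 11

Derivation:
Step 1: pour(A -> B) -> (A=0 B=4 C=10)
Step 2: pour(C -> B) -> (A=0 B=6 C=8)
Step 3: pour(C -> A) -> (A=3 B=6 C=5)
Step 4: pour(B -> C) -> (A=3 B=0 C=11)
Step 5: fill(B) -> (A=3 B=6 C=11)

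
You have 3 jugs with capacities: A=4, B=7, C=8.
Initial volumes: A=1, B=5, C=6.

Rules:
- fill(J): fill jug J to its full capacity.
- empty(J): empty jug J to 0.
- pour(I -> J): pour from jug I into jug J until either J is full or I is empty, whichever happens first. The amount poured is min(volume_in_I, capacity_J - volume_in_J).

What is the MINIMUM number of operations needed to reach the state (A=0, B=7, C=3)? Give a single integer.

Answer: 3

Derivation:
BFS from (A=1, B=5, C=6). One shortest path:
  1. fill(B) -> (A=1 B=7 C=6)
  2. pour(C -> A) -> (A=4 B=7 C=3)
  3. empty(A) -> (A=0 B=7 C=3)
Reached target in 3 moves.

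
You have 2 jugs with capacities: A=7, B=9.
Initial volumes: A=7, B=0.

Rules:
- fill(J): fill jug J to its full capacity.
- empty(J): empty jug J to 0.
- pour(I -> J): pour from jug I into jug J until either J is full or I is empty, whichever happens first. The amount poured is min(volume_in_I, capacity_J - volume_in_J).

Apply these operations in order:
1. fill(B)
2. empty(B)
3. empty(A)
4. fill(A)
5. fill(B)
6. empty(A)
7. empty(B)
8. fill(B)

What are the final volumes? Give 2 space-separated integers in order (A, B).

Answer: 0 9

Derivation:
Step 1: fill(B) -> (A=7 B=9)
Step 2: empty(B) -> (A=7 B=0)
Step 3: empty(A) -> (A=0 B=0)
Step 4: fill(A) -> (A=7 B=0)
Step 5: fill(B) -> (A=7 B=9)
Step 6: empty(A) -> (A=0 B=9)
Step 7: empty(B) -> (A=0 B=0)
Step 8: fill(B) -> (A=0 B=9)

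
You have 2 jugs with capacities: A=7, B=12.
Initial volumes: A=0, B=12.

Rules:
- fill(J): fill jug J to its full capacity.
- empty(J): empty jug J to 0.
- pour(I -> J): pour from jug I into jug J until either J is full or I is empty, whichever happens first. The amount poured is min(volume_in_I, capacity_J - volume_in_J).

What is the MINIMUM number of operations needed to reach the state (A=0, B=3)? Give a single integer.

BFS from (A=0, B=12). One shortest path:
  1. pour(B -> A) -> (A=7 B=5)
  2. empty(A) -> (A=0 B=5)
  3. pour(B -> A) -> (A=5 B=0)
  4. fill(B) -> (A=5 B=12)
  5. pour(B -> A) -> (A=7 B=10)
  6. empty(A) -> (A=0 B=10)
  7. pour(B -> A) -> (A=7 B=3)
  8. empty(A) -> (A=0 B=3)
Reached target in 8 moves.

Answer: 8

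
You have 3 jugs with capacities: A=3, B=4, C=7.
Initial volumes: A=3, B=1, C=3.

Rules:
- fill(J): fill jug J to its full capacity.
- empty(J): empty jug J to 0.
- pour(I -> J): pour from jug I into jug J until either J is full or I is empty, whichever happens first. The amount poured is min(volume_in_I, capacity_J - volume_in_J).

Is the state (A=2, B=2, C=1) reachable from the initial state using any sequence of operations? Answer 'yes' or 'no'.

Answer: no

Derivation:
BFS explored all 124 reachable states.
Reachable set includes: (0,0,0), (0,0,1), (0,0,2), (0,0,3), (0,0,4), (0,0,5), (0,0,6), (0,0,7), (0,1,0), (0,1,1), (0,1,2), (0,1,3) ...
Target (A=2, B=2, C=1) not in reachable set → no.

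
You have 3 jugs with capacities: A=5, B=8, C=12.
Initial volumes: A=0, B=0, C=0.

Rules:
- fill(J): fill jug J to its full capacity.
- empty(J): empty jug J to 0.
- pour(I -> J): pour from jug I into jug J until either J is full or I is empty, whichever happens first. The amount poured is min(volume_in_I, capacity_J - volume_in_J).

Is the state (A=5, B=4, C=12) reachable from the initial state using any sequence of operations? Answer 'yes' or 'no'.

BFS from (A=0, B=0, C=0):
  1. fill(A) -> (A=5 B=0 C=0)
  2. fill(B) -> (A=5 B=8 C=0)
  3. pour(B -> C) -> (A=5 B=0 C=8)
  4. fill(B) -> (A=5 B=8 C=8)
  5. pour(B -> C) -> (A=5 B=4 C=12)
Target reached → yes.

Answer: yes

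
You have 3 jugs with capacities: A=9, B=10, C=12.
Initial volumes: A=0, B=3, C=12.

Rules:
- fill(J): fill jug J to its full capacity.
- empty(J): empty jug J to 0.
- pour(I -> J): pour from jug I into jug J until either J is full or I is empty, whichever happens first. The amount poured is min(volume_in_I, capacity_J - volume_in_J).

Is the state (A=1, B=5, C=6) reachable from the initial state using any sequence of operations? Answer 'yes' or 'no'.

BFS explored all 638 reachable states.
Reachable set includes: (0,0,0), (0,0,1), (0,0,2), (0,0,3), (0,0,4), (0,0,5), (0,0,6), (0,0,7), (0,0,8), (0,0,9), (0,0,10), (0,0,11) ...
Target (A=1, B=5, C=6) not in reachable set → no.

Answer: no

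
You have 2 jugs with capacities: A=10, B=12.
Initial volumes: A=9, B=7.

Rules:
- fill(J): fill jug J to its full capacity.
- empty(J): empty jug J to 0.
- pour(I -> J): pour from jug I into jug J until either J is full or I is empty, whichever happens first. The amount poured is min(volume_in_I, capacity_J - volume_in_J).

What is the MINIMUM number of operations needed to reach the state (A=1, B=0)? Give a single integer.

BFS from (A=9, B=7). One shortest path:
  1. fill(B) -> (A=9 B=12)
  2. pour(B -> A) -> (A=10 B=11)
  3. empty(A) -> (A=0 B=11)
  4. pour(B -> A) -> (A=10 B=1)
  5. empty(A) -> (A=0 B=1)
  6. pour(B -> A) -> (A=1 B=0)
Reached target in 6 moves.

Answer: 6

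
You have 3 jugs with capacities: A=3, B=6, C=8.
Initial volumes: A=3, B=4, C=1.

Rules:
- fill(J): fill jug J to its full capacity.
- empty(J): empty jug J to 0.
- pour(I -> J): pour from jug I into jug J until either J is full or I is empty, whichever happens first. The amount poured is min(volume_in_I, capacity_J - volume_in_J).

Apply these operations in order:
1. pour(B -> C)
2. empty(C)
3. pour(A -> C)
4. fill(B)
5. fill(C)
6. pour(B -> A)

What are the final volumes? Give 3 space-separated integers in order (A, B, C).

Answer: 3 3 8

Derivation:
Step 1: pour(B -> C) -> (A=3 B=0 C=5)
Step 2: empty(C) -> (A=3 B=0 C=0)
Step 3: pour(A -> C) -> (A=0 B=0 C=3)
Step 4: fill(B) -> (A=0 B=6 C=3)
Step 5: fill(C) -> (A=0 B=6 C=8)
Step 6: pour(B -> A) -> (A=3 B=3 C=8)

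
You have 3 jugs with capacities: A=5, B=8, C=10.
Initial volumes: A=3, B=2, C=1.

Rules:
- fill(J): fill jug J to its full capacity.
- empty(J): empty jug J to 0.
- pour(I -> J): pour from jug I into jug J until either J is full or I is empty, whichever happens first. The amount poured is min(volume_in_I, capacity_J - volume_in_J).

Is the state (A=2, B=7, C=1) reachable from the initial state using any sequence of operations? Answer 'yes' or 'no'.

BFS explored all 343 reachable states.
Reachable set includes: (0,0,0), (0,0,1), (0,0,2), (0,0,3), (0,0,4), (0,0,5), (0,0,6), (0,0,7), (0,0,8), (0,0,9), (0,0,10), (0,1,0) ...
Target (A=2, B=7, C=1) not in reachable set → no.

Answer: no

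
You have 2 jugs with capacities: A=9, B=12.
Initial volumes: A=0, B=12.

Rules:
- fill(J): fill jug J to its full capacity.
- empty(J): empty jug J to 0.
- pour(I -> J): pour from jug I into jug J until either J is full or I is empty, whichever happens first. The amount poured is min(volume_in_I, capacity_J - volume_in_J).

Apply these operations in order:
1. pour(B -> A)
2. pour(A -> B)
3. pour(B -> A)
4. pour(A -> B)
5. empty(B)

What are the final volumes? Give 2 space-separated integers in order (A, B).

Answer: 0 0

Derivation:
Step 1: pour(B -> A) -> (A=9 B=3)
Step 2: pour(A -> B) -> (A=0 B=12)
Step 3: pour(B -> A) -> (A=9 B=3)
Step 4: pour(A -> B) -> (A=0 B=12)
Step 5: empty(B) -> (A=0 B=0)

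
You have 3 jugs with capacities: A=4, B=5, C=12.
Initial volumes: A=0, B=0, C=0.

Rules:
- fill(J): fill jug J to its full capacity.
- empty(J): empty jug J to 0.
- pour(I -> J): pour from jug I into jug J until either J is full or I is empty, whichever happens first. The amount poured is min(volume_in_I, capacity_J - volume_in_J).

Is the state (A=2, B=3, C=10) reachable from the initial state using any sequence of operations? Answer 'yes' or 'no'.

Answer: no

Derivation:
BFS explored all 258 reachable states.
Reachable set includes: (0,0,0), (0,0,1), (0,0,2), (0,0,3), (0,0,4), (0,0,5), (0,0,6), (0,0,7), (0,0,8), (0,0,9), (0,0,10), (0,0,11) ...
Target (A=2, B=3, C=10) not in reachable set → no.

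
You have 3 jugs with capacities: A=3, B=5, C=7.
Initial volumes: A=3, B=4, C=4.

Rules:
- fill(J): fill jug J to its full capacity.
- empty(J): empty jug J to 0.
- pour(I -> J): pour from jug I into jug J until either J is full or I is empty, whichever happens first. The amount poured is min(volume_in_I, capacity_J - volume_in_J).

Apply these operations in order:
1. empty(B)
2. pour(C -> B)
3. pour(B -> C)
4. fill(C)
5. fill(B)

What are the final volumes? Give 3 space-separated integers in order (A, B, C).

Step 1: empty(B) -> (A=3 B=0 C=4)
Step 2: pour(C -> B) -> (A=3 B=4 C=0)
Step 3: pour(B -> C) -> (A=3 B=0 C=4)
Step 4: fill(C) -> (A=3 B=0 C=7)
Step 5: fill(B) -> (A=3 B=5 C=7)

Answer: 3 5 7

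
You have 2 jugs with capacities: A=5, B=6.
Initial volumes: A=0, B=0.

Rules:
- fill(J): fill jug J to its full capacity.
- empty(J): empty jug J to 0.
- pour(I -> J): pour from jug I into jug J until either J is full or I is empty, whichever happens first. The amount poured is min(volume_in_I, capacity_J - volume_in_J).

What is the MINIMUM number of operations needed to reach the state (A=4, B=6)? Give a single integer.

BFS from (A=0, B=0). One shortest path:
  1. fill(A) -> (A=5 B=0)
  2. pour(A -> B) -> (A=0 B=5)
  3. fill(A) -> (A=5 B=5)
  4. pour(A -> B) -> (A=4 B=6)
Reached target in 4 moves.

Answer: 4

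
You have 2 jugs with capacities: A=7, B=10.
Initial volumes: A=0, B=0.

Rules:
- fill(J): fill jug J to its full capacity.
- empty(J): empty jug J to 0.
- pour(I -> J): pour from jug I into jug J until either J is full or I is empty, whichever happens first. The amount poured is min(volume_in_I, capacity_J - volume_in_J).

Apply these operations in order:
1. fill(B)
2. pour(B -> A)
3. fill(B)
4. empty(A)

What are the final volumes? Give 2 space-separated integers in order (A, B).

Answer: 0 10

Derivation:
Step 1: fill(B) -> (A=0 B=10)
Step 2: pour(B -> A) -> (A=7 B=3)
Step 3: fill(B) -> (A=7 B=10)
Step 4: empty(A) -> (A=0 B=10)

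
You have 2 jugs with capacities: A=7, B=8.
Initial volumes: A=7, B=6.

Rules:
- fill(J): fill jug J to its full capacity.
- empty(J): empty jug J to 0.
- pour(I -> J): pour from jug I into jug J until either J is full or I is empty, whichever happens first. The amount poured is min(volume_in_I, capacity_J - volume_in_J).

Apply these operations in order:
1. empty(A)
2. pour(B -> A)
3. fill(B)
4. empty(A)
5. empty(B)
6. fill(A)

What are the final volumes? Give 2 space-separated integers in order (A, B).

Answer: 7 0

Derivation:
Step 1: empty(A) -> (A=0 B=6)
Step 2: pour(B -> A) -> (A=6 B=0)
Step 3: fill(B) -> (A=6 B=8)
Step 4: empty(A) -> (A=0 B=8)
Step 5: empty(B) -> (A=0 B=0)
Step 6: fill(A) -> (A=7 B=0)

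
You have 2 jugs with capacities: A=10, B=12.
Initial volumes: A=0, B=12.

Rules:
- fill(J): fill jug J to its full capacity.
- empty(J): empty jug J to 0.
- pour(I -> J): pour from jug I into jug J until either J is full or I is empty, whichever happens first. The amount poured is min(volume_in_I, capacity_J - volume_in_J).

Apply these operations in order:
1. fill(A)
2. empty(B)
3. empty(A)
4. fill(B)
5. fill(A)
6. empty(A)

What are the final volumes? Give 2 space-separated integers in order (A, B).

Answer: 0 12

Derivation:
Step 1: fill(A) -> (A=10 B=12)
Step 2: empty(B) -> (A=10 B=0)
Step 3: empty(A) -> (A=0 B=0)
Step 4: fill(B) -> (A=0 B=12)
Step 5: fill(A) -> (A=10 B=12)
Step 6: empty(A) -> (A=0 B=12)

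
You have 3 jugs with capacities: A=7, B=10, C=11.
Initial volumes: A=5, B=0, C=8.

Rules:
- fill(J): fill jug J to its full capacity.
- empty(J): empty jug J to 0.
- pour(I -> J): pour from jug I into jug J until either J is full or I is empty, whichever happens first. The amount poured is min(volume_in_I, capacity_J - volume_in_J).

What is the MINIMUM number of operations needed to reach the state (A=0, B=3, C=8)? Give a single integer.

Answer: 4

Derivation:
BFS from (A=5, B=0, C=8). One shortest path:
  1. empty(A) -> (A=0 B=0 C=8)
  2. fill(B) -> (A=0 B=10 C=8)
  3. pour(B -> A) -> (A=7 B=3 C=8)
  4. empty(A) -> (A=0 B=3 C=8)
Reached target in 4 moves.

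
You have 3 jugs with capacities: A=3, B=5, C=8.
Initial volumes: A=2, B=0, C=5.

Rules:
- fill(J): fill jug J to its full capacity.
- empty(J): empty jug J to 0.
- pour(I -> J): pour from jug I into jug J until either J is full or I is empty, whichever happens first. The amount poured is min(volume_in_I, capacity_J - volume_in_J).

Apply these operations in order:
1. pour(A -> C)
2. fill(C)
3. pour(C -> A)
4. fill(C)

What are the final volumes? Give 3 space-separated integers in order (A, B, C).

Answer: 3 0 8

Derivation:
Step 1: pour(A -> C) -> (A=0 B=0 C=7)
Step 2: fill(C) -> (A=0 B=0 C=8)
Step 3: pour(C -> A) -> (A=3 B=0 C=5)
Step 4: fill(C) -> (A=3 B=0 C=8)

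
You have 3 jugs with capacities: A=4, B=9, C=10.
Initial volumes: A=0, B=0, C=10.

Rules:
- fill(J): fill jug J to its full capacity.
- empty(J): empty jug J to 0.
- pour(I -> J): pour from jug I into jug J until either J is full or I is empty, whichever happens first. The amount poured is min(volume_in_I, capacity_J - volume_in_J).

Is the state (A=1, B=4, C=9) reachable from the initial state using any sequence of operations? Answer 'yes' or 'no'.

Answer: no

Derivation:
BFS explored all 334 reachable states.
Reachable set includes: (0,0,0), (0,0,1), (0,0,2), (0,0,3), (0,0,4), (0,0,5), (0,0,6), (0,0,7), (0,0,8), (0,0,9), (0,0,10), (0,1,0) ...
Target (A=1, B=4, C=9) not in reachable set → no.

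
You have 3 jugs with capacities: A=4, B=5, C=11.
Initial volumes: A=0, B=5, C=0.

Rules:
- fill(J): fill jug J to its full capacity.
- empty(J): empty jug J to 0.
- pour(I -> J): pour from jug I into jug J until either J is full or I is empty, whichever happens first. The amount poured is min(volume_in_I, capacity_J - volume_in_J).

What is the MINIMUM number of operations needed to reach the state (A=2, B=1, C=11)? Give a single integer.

Answer: 6

Derivation:
BFS from (A=0, B=5, C=0). One shortest path:
  1. fill(A) -> (A=4 B=5 C=0)
  2. pour(A -> C) -> (A=0 B=5 C=4)
  3. pour(B -> C) -> (A=0 B=0 C=9)
  4. fill(B) -> (A=0 B=5 C=9)
  5. pour(B -> A) -> (A=4 B=1 C=9)
  6. pour(A -> C) -> (A=2 B=1 C=11)
Reached target in 6 moves.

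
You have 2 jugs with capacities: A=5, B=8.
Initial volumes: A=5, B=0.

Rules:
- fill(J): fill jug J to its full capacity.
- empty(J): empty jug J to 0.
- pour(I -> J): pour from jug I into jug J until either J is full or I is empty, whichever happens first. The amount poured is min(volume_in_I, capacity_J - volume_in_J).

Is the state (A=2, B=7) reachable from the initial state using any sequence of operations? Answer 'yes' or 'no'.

Answer: no

Derivation:
BFS explored all 26 reachable states.
Reachable set includes: (0,0), (0,1), (0,2), (0,3), (0,4), (0,5), (0,6), (0,7), (0,8), (1,0), (1,8), (2,0) ...
Target (A=2, B=7) not in reachable set → no.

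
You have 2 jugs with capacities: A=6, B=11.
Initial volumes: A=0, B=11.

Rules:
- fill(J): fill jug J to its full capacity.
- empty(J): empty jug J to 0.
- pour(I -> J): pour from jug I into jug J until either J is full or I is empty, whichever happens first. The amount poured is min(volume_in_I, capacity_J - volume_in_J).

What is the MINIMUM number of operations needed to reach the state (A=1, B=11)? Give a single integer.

Answer: 5

Derivation:
BFS from (A=0, B=11). One shortest path:
  1. fill(A) -> (A=6 B=11)
  2. empty(B) -> (A=6 B=0)
  3. pour(A -> B) -> (A=0 B=6)
  4. fill(A) -> (A=6 B=6)
  5. pour(A -> B) -> (A=1 B=11)
Reached target in 5 moves.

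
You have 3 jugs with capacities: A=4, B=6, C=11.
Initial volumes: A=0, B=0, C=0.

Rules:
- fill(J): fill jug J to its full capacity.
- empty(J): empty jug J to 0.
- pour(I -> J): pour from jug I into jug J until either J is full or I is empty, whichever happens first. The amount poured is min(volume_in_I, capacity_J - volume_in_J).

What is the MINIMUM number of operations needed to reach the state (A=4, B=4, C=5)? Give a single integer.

Answer: 6

Derivation:
BFS from (A=0, B=0, C=0). One shortest path:
  1. fill(A) -> (A=4 B=0 C=0)
  2. fill(C) -> (A=4 B=0 C=11)
  3. pour(C -> B) -> (A=4 B=6 C=5)
  4. empty(B) -> (A=4 B=0 C=5)
  5. pour(A -> B) -> (A=0 B=4 C=5)
  6. fill(A) -> (A=4 B=4 C=5)
Reached target in 6 moves.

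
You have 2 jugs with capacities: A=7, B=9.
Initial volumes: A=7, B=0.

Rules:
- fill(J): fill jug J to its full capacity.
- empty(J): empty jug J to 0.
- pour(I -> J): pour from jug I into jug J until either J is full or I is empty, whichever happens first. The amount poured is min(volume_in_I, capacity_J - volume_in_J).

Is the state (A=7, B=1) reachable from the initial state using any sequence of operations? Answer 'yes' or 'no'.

BFS from (A=7, B=0):
  1. pour(A -> B) -> (A=0 B=7)
  2. fill(A) -> (A=7 B=7)
  3. pour(A -> B) -> (A=5 B=9)
  4. empty(B) -> (A=5 B=0)
  5. pour(A -> B) -> (A=0 B=5)
  6. fill(A) -> (A=7 B=5)
  7. pour(A -> B) -> (A=3 B=9)
  8. empty(B) -> (A=3 B=0)
  9. pour(A -> B) -> (A=0 B=3)
  10. fill(A) -> (A=7 B=3)
  11. pour(A -> B) -> (A=1 B=9)
  12. empty(B) -> (A=1 B=0)
  13. pour(A -> B) -> (A=0 B=1)
  14. fill(A) -> (A=7 B=1)
Target reached → yes.

Answer: yes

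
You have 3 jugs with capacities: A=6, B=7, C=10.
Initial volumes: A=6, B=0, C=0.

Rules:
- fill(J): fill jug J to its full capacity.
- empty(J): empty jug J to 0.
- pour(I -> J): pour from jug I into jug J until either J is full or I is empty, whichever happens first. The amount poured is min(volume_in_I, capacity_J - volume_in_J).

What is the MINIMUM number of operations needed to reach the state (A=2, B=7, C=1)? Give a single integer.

BFS from (A=6, B=0, C=0). One shortest path:
  1. fill(B) -> (A=6 B=7 C=0)
  2. pour(A -> C) -> (A=0 B=7 C=6)
  3. pour(B -> A) -> (A=6 B=1 C=6)
  4. pour(A -> C) -> (A=2 B=1 C=10)
  5. empty(C) -> (A=2 B=1 C=0)
  6. pour(B -> C) -> (A=2 B=0 C=1)
  7. fill(B) -> (A=2 B=7 C=1)
Reached target in 7 moves.

Answer: 7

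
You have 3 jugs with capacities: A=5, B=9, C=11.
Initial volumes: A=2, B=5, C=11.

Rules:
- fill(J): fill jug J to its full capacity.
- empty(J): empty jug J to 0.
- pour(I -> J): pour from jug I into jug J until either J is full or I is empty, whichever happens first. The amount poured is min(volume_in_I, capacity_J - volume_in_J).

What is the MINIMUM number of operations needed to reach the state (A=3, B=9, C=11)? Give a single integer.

BFS from (A=2, B=5, C=11). One shortest path:
  1. pour(A -> B) -> (A=0 B=7 C=11)
  2. fill(A) -> (A=5 B=7 C=11)
  3. pour(A -> B) -> (A=3 B=9 C=11)
Reached target in 3 moves.

Answer: 3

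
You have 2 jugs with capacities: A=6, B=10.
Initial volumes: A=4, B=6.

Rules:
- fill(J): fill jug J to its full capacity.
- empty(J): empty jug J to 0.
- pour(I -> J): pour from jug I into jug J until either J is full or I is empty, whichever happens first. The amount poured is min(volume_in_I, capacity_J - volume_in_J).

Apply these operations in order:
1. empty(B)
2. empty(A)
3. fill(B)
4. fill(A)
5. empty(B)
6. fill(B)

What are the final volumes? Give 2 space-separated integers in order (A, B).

Step 1: empty(B) -> (A=4 B=0)
Step 2: empty(A) -> (A=0 B=0)
Step 3: fill(B) -> (A=0 B=10)
Step 4: fill(A) -> (A=6 B=10)
Step 5: empty(B) -> (A=6 B=0)
Step 6: fill(B) -> (A=6 B=10)

Answer: 6 10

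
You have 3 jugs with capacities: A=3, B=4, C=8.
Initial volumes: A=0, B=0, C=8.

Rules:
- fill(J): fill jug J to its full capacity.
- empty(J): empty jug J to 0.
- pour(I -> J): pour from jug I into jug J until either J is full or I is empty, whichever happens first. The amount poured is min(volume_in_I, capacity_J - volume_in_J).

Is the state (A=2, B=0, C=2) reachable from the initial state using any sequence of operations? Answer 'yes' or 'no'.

Answer: yes

Derivation:
BFS from (A=0, B=0, C=8):
  1. pour(C -> A) -> (A=3 B=0 C=5)
  2. pour(A -> B) -> (A=0 B=3 C=5)
  3. pour(C -> A) -> (A=3 B=3 C=2)
  4. pour(A -> B) -> (A=2 B=4 C=2)
  5. empty(B) -> (A=2 B=0 C=2)
Target reached → yes.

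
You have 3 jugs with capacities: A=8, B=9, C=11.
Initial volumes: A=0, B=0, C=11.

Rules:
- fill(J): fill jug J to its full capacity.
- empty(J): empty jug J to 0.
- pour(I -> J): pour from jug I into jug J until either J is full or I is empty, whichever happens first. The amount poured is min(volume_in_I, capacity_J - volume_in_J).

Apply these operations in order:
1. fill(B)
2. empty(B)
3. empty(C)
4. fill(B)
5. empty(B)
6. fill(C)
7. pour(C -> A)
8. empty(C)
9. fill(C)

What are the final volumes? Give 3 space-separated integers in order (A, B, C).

Answer: 8 0 11

Derivation:
Step 1: fill(B) -> (A=0 B=9 C=11)
Step 2: empty(B) -> (A=0 B=0 C=11)
Step 3: empty(C) -> (A=0 B=0 C=0)
Step 4: fill(B) -> (A=0 B=9 C=0)
Step 5: empty(B) -> (A=0 B=0 C=0)
Step 6: fill(C) -> (A=0 B=0 C=11)
Step 7: pour(C -> A) -> (A=8 B=0 C=3)
Step 8: empty(C) -> (A=8 B=0 C=0)
Step 9: fill(C) -> (A=8 B=0 C=11)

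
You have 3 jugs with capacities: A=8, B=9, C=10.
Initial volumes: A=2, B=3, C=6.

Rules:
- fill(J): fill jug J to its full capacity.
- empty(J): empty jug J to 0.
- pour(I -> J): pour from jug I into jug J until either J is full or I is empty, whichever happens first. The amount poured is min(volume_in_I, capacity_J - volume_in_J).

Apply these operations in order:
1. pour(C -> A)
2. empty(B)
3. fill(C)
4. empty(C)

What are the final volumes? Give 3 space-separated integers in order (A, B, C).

Answer: 8 0 0

Derivation:
Step 1: pour(C -> A) -> (A=8 B=3 C=0)
Step 2: empty(B) -> (A=8 B=0 C=0)
Step 3: fill(C) -> (A=8 B=0 C=10)
Step 4: empty(C) -> (A=8 B=0 C=0)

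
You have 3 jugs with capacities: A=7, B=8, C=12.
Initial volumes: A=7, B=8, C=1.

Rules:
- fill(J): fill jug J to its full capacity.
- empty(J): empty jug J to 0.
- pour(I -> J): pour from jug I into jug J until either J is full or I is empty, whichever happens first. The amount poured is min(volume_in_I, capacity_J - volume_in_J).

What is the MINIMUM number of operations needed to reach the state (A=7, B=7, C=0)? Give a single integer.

Answer: 4

Derivation:
BFS from (A=7, B=8, C=1). One shortest path:
  1. empty(B) -> (A=7 B=0 C=1)
  2. empty(C) -> (A=7 B=0 C=0)
  3. pour(A -> B) -> (A=0 B=7 C=0)
  4. fill(A) -> (A=7 B=7 C=0)
Reached target in 4 moves.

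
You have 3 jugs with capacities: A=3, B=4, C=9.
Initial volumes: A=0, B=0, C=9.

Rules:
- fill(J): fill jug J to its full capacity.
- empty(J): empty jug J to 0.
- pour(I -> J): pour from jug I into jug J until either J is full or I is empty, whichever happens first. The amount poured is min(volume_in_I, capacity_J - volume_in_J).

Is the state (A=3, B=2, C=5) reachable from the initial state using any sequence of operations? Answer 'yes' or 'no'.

BFS from (A=0, B=0, C=9):
  1. fill(B) -> (A=0 B=4 C=9)
  2. pour(B -> A) -> (A=3 B=1 C=9)
  3. empty(A) -> (A=0 B=1 C=9)
  4. pour(B -> A) -> (A=1 B=0 C=9)
  5. pour(C -> B) -> (A=1 B=4 C=5)
  6. pour(B -> A) -> (A=3 B=2 C=5)
Target reached → yes.

Answer: yes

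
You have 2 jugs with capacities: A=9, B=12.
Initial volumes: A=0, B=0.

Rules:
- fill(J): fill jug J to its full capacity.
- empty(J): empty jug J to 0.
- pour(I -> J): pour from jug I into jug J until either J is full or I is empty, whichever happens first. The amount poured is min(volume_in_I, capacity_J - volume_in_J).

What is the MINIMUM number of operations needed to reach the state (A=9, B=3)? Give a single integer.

Answer: 2

Derivation:
BFS from (A=0, B=0). One shortest path:
  1. fill(B) -> (A=0 B=12)
  2. pour(B -> A) -> (A=9 B=3)
Reached target in 2 moves.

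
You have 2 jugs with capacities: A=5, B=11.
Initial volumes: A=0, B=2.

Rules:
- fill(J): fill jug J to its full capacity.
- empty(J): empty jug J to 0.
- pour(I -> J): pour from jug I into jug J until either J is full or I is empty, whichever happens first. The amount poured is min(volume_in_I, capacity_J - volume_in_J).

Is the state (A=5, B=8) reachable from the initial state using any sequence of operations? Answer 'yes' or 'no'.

Answer: yes

Derivation:
BFS from (A=0, B=2):
  1. pour(B -> A) -> (A=2 B=0)
  2. fill(B) -> (A=2 B=11)
  3. pour(B -> A) -> (A=5 B=8)
Target reached → yes.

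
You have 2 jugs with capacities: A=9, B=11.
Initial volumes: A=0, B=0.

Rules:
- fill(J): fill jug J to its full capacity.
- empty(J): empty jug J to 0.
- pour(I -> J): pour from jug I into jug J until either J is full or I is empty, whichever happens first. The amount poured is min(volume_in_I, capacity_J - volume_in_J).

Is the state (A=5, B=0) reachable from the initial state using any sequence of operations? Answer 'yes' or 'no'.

Answer: yes

Derivation:
BFS from (A=0, B=0):
  1. fill(A) -> (A=9 B=0)
  2. pour(A -> B) -> (A=0 B=9)
  3. fill(A) -> (A=9 B=9)
  4. pour(A -> B) -> (A=7 B=11)
  5. empty(B) -> (A=7 B=0)
  6. pour(A -> B) -> (A=0 B=7)
  7. fill(A) -> (A=9 B=7)
  8. pour(A -> B) -> (A=5 B=11)
  9. empty(B) -> (A=5 B=0)
Target reached → yes.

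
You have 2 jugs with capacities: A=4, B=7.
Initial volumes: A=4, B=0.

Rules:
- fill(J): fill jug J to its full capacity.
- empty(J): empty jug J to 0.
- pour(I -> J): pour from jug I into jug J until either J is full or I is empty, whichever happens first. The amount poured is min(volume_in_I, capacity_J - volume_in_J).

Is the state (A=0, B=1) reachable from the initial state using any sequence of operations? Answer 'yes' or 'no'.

BFS from (A=4, B=0):
  1. pour(A -> B) -> (A=0 B=4)
  2. fill(A) -> (A=4 B=4)
  3. pour(A -> B) -> (A=1 B=7)
  4. empty(B) -> (A=1 B=0)
  5. pour(A -> B) -> (A=0 B=1)
Target reached → yes.

Answer: yes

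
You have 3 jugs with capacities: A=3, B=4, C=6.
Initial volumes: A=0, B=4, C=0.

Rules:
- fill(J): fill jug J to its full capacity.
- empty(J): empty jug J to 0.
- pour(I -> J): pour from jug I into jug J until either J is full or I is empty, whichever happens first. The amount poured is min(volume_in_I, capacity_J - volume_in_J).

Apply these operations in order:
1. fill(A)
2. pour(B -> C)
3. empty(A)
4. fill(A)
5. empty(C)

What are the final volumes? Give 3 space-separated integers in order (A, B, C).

Answer: 3 0 0

Derivation:
Step 1: fill(A) -> (A=3 B=4 C=0)
Step 2: pour(B -> C) -> (A=3 B=0 C=4)
Step 3: empty(A) -> (A=0 B=0 C=4)
Step 4: fill(A) -> (A=3 B=0 C=4)
Step 5: empty(C) -> (A=3 B=0 C=0)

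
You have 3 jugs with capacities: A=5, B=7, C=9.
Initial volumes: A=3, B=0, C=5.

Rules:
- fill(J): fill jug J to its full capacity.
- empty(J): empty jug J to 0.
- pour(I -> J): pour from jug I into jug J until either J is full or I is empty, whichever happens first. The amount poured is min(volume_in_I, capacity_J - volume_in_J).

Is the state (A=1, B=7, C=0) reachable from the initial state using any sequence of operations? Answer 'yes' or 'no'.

BFS from (A=3, B=0, C=5):
  1. pour(C -> B) -> (A=3 B=5 C=0)
  2. pour(A -> B) -> (A=1 B=7 C=0)
Target reached → yes.

Answer: yes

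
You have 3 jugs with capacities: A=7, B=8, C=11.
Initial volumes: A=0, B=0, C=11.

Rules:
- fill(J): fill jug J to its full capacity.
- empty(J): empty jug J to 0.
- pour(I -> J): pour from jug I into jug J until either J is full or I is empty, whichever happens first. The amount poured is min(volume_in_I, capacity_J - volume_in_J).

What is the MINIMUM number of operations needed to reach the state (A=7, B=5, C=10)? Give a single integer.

BFS from (A=0, B=0, C=11). One shortest path:
  1. pour(C -> A) -> (A=7 B=0 C=4)
  2. pour(A -> B) -> (A=0 B=7 C=4)
  3. pour(C -> A) -> (A=4 B=7 C=0)
  4. fill(C) -> (A=4 B=7 C=11)
  5. pour(C -> B) -> (A=4 B=8 C=10)
  6. pour(B -> A) -> (A=7 B=5 C=10)
Reached target in 6 moves.

Answer: 6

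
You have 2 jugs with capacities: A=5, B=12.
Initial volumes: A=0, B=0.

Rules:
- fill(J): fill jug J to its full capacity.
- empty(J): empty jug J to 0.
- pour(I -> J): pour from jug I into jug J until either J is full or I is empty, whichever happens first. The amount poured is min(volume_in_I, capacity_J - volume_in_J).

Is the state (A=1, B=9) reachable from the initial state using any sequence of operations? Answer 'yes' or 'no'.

BFS explored all 34 reachable states.
Reachable set includes: (0,0), (0,1), (0,2), (0,3), (0,4), (0,5), (0,6), (0,7), (0,8), (0,9), (0,10), (0,11) ...
Target (A=1, B=9) not in reachable set → no.

Answer: no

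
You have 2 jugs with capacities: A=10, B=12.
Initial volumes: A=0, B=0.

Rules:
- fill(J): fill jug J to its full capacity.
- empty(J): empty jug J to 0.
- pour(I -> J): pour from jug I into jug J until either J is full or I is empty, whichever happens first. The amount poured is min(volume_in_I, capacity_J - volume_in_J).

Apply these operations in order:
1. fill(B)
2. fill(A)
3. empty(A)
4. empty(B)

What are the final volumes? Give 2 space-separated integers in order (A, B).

Answer: 0 0

Derivation:
Step 1: fill(B) -> (A=0 B=12)
Step 2: fill(A) -> (A=10 B=12)
Step 3: empty(A) -> (A=0 B=12)
Step 4: empty(B) -> (A=0 B=0)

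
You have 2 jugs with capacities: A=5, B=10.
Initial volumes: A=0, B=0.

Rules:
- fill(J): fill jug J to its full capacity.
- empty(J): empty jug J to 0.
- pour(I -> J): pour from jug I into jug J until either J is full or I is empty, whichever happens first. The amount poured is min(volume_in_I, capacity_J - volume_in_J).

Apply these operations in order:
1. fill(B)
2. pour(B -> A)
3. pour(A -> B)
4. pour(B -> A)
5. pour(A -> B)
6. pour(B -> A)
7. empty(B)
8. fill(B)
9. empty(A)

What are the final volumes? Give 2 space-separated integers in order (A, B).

Answer: 0 10

Derivation:
Step 1: fill(B) -> (A=0 B=10)
Step 2: pour(B -> A) -> (A=5 B=5)
Step 3: pour(A -> B) -> (A=0 B=10)
Step 4: pour(B -> A) -> (A=5 B=5)
Step 5: pour(A -> B) -> (A=0 B=10)
Step 6: pour(B -> A) -> (A=5 B=5)
Step 7: empty(B) -> (A=5 B=0)
Step 8: fill(B) -> (A=5 B=10)
Step 9: empty(A) -> (A=0 B=10)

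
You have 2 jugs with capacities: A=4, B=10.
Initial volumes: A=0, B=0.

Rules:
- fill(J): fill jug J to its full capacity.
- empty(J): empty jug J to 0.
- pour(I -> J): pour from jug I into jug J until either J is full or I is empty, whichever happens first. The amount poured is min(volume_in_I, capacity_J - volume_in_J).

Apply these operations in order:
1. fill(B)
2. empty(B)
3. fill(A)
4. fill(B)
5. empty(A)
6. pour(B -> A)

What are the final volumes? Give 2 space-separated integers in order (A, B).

Answer: 4 6

Derivation:
Step 1: fill(B) -> (A=0 B=10)
Step 2: empty(B) -> (A=0 B=0)
Step 3: fill(A) -> (A=4 B=0)
Step 4: fill(B) -> (A=4 B=10)
Step 5: empty(A) -> (A=0 B=10)
Step 6: pour(B -> A) -> (A=4 B=6)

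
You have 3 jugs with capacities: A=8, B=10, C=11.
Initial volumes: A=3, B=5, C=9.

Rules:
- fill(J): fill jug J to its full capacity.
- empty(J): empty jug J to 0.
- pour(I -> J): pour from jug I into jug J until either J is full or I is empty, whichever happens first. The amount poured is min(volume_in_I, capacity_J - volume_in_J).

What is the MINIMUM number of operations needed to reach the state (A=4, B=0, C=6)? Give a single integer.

Answer: 6

Derivation:
BFS from (A=3, B=5, C=9). One shortest path:
  1. pour(C -> A) -> (A=8 B=5 C=4)
  2. empty(A) -> (A=0 B=5 C=4)
  3. pour(C -> A) -> (A=4 B=5 C=0)
  4. fill(C) -> (A=4 B=5 C=11)
  5. pour(C -> B) -> (A=4 B=10 C=6)
  6. empty(B) -> (A=4 B=0 C=6)
Reached target in 6 moves.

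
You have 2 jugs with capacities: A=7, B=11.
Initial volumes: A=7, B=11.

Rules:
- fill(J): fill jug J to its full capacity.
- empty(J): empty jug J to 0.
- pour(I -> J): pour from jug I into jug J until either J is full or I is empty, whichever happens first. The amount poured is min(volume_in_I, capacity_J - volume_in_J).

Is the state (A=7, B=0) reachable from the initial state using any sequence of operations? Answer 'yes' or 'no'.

Answer: yes

Derivation:
BFS from (A=7, B=11):
  1. empty(B) -> (A=7 B=0)
Target reached → yes.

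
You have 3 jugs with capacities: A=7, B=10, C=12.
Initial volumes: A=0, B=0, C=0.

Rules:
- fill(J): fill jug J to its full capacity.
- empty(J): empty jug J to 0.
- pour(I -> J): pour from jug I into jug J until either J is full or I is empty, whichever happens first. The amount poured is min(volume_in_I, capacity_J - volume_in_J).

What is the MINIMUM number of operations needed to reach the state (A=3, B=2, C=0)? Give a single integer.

BFS from (A=0, B=0, C=0). One shortest path:
  1. fill(C) -> (A=0 B=0 C=12)
  2. pour(C -> B) -> (A=0 B=10 C=2)
  3. pour(B -> A) -> (A=7 B=3 C=2)
  4. empty(A) -> (A=0 B=3 C=2)
  5. pour(B -> A) -> (A=3 B=0 C=2)
  6. pour(C -> B) -> (A=3 B=2 C=0)
Reached target in 6 moves.

Answer: 6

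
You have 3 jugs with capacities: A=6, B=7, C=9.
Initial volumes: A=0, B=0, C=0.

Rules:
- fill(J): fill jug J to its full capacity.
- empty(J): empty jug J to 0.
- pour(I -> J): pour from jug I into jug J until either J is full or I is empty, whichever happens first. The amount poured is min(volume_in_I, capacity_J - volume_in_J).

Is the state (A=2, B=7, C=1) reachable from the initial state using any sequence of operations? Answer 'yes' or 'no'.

BFS from (A=0, B=0, C=0):
  1. fill(C) -> (A=0 B=0 C=9)
  2. pour(C -> B) -> (A=0 B=7 C=2)
  3. pour(B -> A) -> (A=6 B=1 C=2)
  4. empty(A) -> (A=0 B=1 C=2)
  5. pour(C -> A) -> (A=2 B=1 C=0)
  6. pour(B -> C) -> (A=2 B=0 C=1)
  7. fill(B) -> (A=2 B=7 C=1)
Target reached → yes.

Answer: yes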